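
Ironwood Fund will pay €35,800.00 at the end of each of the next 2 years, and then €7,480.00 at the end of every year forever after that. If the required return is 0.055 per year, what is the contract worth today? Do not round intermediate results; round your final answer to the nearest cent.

€188287.77

PV of 2-year annuity: €35,800.00 × [1 − (1+0.055)^−2] / 0.055 = 66098.24577
Perpetuity value at year 2: €7,480.00 / 0.055 = 136000.00000
PV of perpetuity: 136000.00000 / (1+0.055)^2 = 122189.52854
Total PV = 66098.24577 + 122189.52854 = 188287.77431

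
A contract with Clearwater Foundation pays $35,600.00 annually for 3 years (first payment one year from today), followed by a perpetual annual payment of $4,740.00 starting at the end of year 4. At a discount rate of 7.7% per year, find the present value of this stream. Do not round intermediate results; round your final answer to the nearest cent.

$141520.14

PV of 3-year annuity: $35,600.00 × [1 − (1+0.077)^−3] / 0.077 = 92243.56129
Perpetuity value at year 3: $4,740.00 / 0.077 = 61558.44156
PV of perpetuity: 61558.44156 / (1+0.077)^3 = 49276.57413
Total PV = 92243.56129 + 49276.57413 = 141520.13542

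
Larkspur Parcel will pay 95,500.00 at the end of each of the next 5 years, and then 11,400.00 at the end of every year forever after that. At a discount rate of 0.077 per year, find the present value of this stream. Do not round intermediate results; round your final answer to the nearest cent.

PV of 5-year annuity: 95,500.00 × [1 − (1+0.077)^−5] / 0.077 = 384337.85731
Perpetuity value at year 5: 11,400.00 / 0.077 = 148051.94805
PV of perpetuity: 148051.94805 / (1+0.077)^5 = 102172.87399
Total PV = 384337.85731 + 102172.87399 = 486510.73129

486510.73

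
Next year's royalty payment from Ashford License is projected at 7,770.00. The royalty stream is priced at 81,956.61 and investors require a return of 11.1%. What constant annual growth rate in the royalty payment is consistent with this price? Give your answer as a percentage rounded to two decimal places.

P = D₁/(r−g) ⇒ g = r − D₁/P = 0.111 − 7,770.00/81,956.61 = 0.016194

1.62%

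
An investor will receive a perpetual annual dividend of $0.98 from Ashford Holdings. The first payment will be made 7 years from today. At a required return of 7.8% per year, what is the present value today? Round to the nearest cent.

$8.01

Value at end of year 6: C / r = $0.98 / 0.078 = $12.5641
Discount to today: PV = $12.5641 / (1 + 0.078)^6 = $12.5641 / 1.569324 = $8.01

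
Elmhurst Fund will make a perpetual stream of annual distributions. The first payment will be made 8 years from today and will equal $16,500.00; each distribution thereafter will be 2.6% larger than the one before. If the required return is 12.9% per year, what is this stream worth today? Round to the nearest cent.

$68515.55

Value at end of year 7: C₁ / (r − g) = $16,500.00 / (0.129 − 0.026) = $160,194.1748
Discount to today: PV = $160,194.1748 / (1 + 0.129)^7 = $160,194.1748 / 2.338070 = $68,515.55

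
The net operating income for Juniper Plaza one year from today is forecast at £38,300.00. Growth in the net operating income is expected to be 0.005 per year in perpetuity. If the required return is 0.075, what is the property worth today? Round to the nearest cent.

£547142.86

Growing perpetuity: P = D₁ / (r − g) = £38,300.0000 / (0.075 − 0.005) = £547,142.86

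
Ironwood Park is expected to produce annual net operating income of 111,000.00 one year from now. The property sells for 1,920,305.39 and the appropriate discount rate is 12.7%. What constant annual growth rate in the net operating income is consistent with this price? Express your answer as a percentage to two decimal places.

6.92%

P = D₁/(r−g) ⇒ g = r − D₁/P = 0.127 − 111,000.00/1,920,305.39 = 0.069197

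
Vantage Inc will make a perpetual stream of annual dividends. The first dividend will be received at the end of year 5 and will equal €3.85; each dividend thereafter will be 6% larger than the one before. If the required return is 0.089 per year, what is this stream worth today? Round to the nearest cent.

€94.40

Value at end of year 4: C₁ / (r − g) = €3.85 / (0.089 − 0.06) = €132.7586
Discount to today: PV = €132.7586 / (1 + 0.089)^4 = €132.7586 / 1.406409 = €94.40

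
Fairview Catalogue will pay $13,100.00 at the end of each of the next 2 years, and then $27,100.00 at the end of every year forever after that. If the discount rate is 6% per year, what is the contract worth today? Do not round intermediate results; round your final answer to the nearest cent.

PV of 2-year annuity: $13,100.00 × [1 − (1+0.06)^−2] / 0.06 = 24017.44393
Perpetuity value at year 2: $27,100.00 / 0.06 = 451666.66667
PV of perpetuity: 451666.66667 / (1+0.06)^2 = 401981.72541
Total PV = 24017.44393 + 401981.72541 = 425999.16934

$425999.17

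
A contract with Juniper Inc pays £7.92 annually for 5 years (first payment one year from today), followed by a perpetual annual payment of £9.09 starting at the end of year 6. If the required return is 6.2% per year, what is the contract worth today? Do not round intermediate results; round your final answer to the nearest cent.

£141.71

PV of 5-year annuity: £7.92 × [1 − (1+0.062)^−5] / 0.062 = 33.18119
Perpetuity value at year 5: £9.09 / 0.062 = 146.61290
PV of perpetuity: 146.61290 / (1+0.062)^5 = 108.52995
Total PV = 33.18119 + 108.52995 = 141.71114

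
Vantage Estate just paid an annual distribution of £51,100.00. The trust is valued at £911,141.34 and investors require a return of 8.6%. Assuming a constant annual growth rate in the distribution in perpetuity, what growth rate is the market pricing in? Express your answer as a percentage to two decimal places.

2.83%

P = D₀(1+g)/(r−g) ⇒ P(r−g) = D₀(1+g) ⇒ g(P+D₀) = P·r − D₀
g = (P·r − D₀)/(P + D₀) = (£911,141.34×0.086 − £51,100.00) / (£911,141.34 + £51,100.00) = 0.028328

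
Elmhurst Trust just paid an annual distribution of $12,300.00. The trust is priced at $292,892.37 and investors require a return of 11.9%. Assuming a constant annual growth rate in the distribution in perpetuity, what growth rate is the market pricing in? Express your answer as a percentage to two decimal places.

P = D₀(1+g)/(r−g) ⇒ P(r−g) = D₀(1+g) ⇒ g(P+D₀) = P·r − D₀
g = (P·r − D₀)/(P + D₀) = ($292,892.37×0.119 − $12,300.00) / ($292,892.37 + $12,300.00) = 0.073902

7.39%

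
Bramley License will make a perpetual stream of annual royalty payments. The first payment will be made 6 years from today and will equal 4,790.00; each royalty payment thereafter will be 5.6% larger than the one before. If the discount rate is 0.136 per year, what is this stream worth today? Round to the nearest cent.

Value at end of year 5: C₁ / (r − g) = 4,790.00 / (0.136 − 0.056) = 59,875.0000
Discount to today: PV = 59,875.0000 / (1 + 0.136)^5 = 59,875.0000 / 1.891872 = 31,648.55

31648.55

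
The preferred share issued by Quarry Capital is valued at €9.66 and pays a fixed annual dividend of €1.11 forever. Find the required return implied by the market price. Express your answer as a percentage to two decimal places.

P = C/r ⇒ r = C/P = €1.11/€9.66 = 0.114907

11.49%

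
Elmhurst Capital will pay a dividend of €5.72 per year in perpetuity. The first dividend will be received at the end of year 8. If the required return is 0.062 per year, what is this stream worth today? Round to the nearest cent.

Value at end of year 7: C / r = €5.72 / 0.062 = €92.2581
Discount to today: PV = €92.2581 / (1 + 0.062)^7 = €92.2581 / 1.523602 = €60.55

€60.55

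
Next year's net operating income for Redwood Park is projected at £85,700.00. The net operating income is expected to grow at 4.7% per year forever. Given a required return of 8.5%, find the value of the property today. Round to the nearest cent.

£2255263.16

Growing perpetuity: P = D₁ / (r − g) = £85,700.0000 / (0.085 − 0.047) = £2,255,263.16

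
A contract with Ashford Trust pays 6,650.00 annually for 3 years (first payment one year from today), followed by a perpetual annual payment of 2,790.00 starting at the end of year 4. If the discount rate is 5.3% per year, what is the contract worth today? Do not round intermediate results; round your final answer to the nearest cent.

PV of 3-year annuity: 6,650.00 × [1 − (1+0.053)^−3] / 0.053 = 18008.27703
Perpetuity value at year 3: 2,790.00 / 0.053 = 52641.50943
PV of perpetuity: 52641.50943 / (1+0.053)^3 = 45086.15711
Total PV = 18008.27703 + 45086.15711 = 63094.43415

63094.43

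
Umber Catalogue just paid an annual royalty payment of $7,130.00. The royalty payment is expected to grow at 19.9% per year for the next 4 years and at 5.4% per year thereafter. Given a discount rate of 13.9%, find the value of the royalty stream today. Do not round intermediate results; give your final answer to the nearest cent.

D_1 = 8548.87000
D_2 = 10250.09513
D_3 = 12289.86406
D_4 = 14735.54701
Terminal value at year 4: TV = D_4×(1+g_2)/(r−g_2) = 15531.26655/0.085 = 182720.78291
P_0 = D_1/(1+r)^1 + D_2/(1+r)^2 + D_3/(1+r)^3 + D_4/(1+r)^4 + TV/(1+r)^4
    = 7505.59263 + 7900.97064 + 8317.17629 + 8755.30674 + 108565.80354 = 141044.84983

$141044.85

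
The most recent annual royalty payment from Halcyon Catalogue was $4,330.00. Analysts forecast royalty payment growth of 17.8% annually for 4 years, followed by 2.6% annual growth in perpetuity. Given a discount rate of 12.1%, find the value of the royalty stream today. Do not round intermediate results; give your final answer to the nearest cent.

$76662.19

D_1 = 5100.74000
D_2 = 6008.67172
D_3 = 7078.21529
D_4 = 8338.13761
Terminal value at year 4: TV = D_4×(1+g_2)/(r−g_2) = 8554.92918/0.095 = 90051.88616
P_0 = D_1/(1+r)^1 + D_2/(1+r)^2 + D_3/(1+r)^3 + D_4/(1+r)^4 + TV/(1+r)^4
    = 4550.16949 + 4781.53404 + 5024.66289 + 5280.15422 + 57025.66563 = 76662.18628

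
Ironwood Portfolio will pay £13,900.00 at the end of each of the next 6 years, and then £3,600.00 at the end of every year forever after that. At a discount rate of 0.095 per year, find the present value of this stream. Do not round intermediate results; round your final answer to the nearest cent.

PV of 6-year annuity: £13,900.00 × [1 − (1+0.095)^−6] / 0.095 = 61435.57272
Perpetuity value at year 6: £3,600.00 / 0.095 = 37894.73684
PV of perpetuity: 37894.73684 / (1+0.095)^6 = 21983.36549
Total PV = 61435.57272 + 21983.36549 = 83418.93821

£83418.94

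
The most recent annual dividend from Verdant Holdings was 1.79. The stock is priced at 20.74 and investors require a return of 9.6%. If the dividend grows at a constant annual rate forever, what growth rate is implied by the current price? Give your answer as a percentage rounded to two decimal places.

P = D₀(1+g)/(r−g) ⇒ P(r−g) = D₀(1+g) ⇒ g(P+D₀) = P·r − D₀
g = (P·r − D₀)/(P + D₀) = (20.74×0.096 − 1.79) / (20.74 + 1.79) = 0.008923

0.89%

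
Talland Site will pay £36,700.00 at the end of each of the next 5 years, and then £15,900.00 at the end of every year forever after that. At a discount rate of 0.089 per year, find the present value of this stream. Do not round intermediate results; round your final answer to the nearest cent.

£259766.79

PV of 5-year annuity: £36,700.00 × [1 − (1+0.089)^−5] / 0.089 = 143121.36270
Perpetuity value at year 5: £15,900.00 / 0.089 = 178651.68539
PV of perpetuity: 178651.68539 / (1+0.089)^5 = 116645.42744
Total PV = 143121.36270 + 116645.42744 = 259766.79014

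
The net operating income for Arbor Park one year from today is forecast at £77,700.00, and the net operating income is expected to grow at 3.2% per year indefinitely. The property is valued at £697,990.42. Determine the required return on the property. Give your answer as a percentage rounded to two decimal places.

P = D₁/(r − g) ⇒ r = D₁/P + g = £77,700.0000/£697,990.42 + 0.032 = 0.111320 + 0.032 = 0.143320

14.33%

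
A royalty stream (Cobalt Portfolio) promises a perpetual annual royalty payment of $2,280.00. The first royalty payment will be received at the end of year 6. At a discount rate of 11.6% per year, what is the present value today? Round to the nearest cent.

$11354.18

Value at end of year 5: C / r = $2,280.00 / 0.116 = $19,655.1724
Discount to today: PV = $19,655.1724 / (1 + 0.116)^5 = $19,655.1724 / 1.731095 = $11,354.18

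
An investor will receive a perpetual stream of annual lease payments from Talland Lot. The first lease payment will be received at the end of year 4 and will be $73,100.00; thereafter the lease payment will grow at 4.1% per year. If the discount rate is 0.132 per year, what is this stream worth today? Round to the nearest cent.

$553779.28

Value at end of year 3: C₁ / (r − g) = $73,100.00 / (0.132 − 0.041) = $803,296.7033
Discount to today: PV = $803,296.7033 / (1 + 0.132)^3 = $803,296.7033 / 1.450572 = $553,779.28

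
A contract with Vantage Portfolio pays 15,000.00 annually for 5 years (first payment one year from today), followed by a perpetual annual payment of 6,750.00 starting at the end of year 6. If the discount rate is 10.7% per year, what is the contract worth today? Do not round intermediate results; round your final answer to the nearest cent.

PV of 5-year annuity: 15,000.00 × [1 − (1+0.107)^−5] / 0.107 = 55859.38643
Perpetuity value at year 5: 6,750.00 / 0.107 = 63084.11215
PV of perpetuity: 63084.11215 / (1+0.107)^5 = 37947.38825
Total PV = 55859.38643 + 37947.38825 = 93806.77469

93806.77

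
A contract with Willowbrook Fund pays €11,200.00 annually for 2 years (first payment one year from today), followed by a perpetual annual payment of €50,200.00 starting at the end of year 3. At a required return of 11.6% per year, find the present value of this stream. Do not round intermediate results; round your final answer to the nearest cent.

PV of 2-year annuity: €11,200.00 × [1 − (1+0.116)^−2] / 0.116 = 19028.53252
Perpetuity value at year 2: €50,200.00 / 0.116 = 432758.62069
PV of perpetuity: 432758.62069 / (1+0.116)^2 = 347470.01957
Total PV = 19028.53252 + 347470.01957 = 366498.55209

€366498.55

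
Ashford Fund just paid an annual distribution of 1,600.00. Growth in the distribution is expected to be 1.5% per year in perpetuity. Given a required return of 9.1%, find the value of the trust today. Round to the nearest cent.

21368.42

D₁ = D₀ × (1 + g) = 1,600.00 × 1.015 = 1,624.0000
Growing perpetuity: P = D₁ / (r − g) = 1,624.0000 / (0.091 − 0.015) = 21,368.42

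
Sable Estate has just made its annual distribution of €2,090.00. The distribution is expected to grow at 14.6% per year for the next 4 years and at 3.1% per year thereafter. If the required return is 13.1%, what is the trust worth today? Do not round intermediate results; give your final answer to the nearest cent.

€31354.86

D_1 = 2395.14000
D_2 = 2744.83044
D_3 = 3145.57568
D_4 = 3604.82973
Terminal value at year 4: TV = D_4×(1+g_2)/(r−g_2) = 3716.57946/0.1 = 37165.79456
P_0 = D_1/(1+r)^1 + D_2/(1+r)^2 + D_3/(1+r)^3 + D_4/(1+r)^4 + TV/(1+r)^4
    = 2117.71883 + 2145.80529 + 2174.26425 + 2203.10064 + 22713.96761 = 31354.85662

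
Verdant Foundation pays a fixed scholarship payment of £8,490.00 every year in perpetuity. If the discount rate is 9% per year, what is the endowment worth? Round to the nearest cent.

Level perpetuity: PV = C / r = £8,490.00 / 0.09 = £94,333.33

£94333.33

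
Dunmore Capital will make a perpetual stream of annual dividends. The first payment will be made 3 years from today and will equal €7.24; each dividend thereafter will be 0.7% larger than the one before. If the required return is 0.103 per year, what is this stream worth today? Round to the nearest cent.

€61.99

Value at end of year 2: C₁ / (r − g) = €7.24 / (0.103 − 0.007) = €75.4167
Discount to today: PV = €75.4167 / (1 + 0.103)^2 = €75.4167 / 1.216609 = €61.99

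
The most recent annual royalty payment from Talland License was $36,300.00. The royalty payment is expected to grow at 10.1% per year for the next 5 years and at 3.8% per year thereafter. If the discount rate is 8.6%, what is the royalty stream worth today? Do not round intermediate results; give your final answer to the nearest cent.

D_1 = 39966.30000
D_2 = 44002.89630
D_3 = 48447.18883
D_4 = 53340.35490
D_5 = 58727.73074
Terminal value at year 5: TV = D_5×(1+g_2)/(r−g_2) = 60959.38451/0.048 = 1269987.17731
P_0 = D_1/(1+r)^1 + D_2/(1+r)^2 + D_3/(1+r)^3 + D_4/(1+r)^4 + D_5/(1+r)^5 + TV/(1+r)^5
    = 36801.38122 + 37309.68759 + 37825.01476 + 38347.45972 + 38877.12076 + 840717.73651 = 1029878.40056

$1029878.40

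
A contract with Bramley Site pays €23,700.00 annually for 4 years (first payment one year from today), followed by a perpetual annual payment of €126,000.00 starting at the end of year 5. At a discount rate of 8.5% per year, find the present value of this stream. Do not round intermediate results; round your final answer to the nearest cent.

€1147259.40

PV of 4-year annuity: €23,700.00 × [1 − (1+0.085)^−4] / 0.085 = 77631.64074
Perpetuity value at year 4: €126,000.00 / 0.085 = 1482352.94118
PV of perpetuity: 1482352.94118 / (1+0.085)^4 = 1069627.76256
Total PV = 77631.64074 + 1069627.76256 = 1147259.40330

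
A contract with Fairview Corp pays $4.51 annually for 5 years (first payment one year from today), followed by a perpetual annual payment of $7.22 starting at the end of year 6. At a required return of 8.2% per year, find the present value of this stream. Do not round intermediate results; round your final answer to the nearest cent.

PV of 5-year annuity: $4.51 × [1 − (1+0.082)^−5] / 0.082 = 17.91260
Perpetuity value at year 5: $7.22 / 0.082 = 88.04878
PV of perpetuity: 88.04878 / (1+0.082)^5 = 59.37273
Total PV = 17.91260 + 59.37273 = 77.28533

$77.29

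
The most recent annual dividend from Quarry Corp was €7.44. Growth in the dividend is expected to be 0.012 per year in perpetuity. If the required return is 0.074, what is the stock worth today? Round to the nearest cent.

D₁ = D₀ × (1 + g) = €7.44 × 1.012 = €7.5293
Growing perpetuity: P = D₁ / (r − g) = €7.5293 / (0.074 − 0.012) = €121.44

€121.44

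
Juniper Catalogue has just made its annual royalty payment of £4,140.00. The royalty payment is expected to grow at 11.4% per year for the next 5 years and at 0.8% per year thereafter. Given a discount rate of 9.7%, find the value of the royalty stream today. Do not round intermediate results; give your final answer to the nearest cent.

£72318.97

D_1 = 4611.96000
D_2 = 5137.72344
D_3 = 5723.42391
D_4 = 6375.89424
D_5 = 7102.74618
Terminal value at year 5: TV = D_5×(1+g_2)/(r−g_2) = 7159.56815/0.089 = 80444.58596
P_0 = D_1/(1+r)^1 + D_2/(1+r)^2 + D_3/(1+r)^3 + D_4/(1+r)^4 + D_5/(1+r)^5 + TV/(1+r)^5
    = 4204.15679 + 4269.30781 + 4335.46846 + 4402.65439 + 4470.88148 + 50636.50039 = 72318.96931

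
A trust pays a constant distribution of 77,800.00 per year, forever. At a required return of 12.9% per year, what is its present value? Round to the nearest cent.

603100.78

Level perpetuity: PV = C / r = 77,800.00 / 0.129 = 603,100.78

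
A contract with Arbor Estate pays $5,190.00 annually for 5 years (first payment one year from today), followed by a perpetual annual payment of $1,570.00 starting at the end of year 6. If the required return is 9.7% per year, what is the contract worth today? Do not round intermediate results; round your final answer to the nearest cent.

PV of 5-year annuity: $5,190.00 × [1 − (1+0.097)^−5] / 0.097 = 19825.89890
Perpetuity value at year 5: $1,570.00 / 0.097 = 16185.56701
PV of perpetuity: 16185.56701 / (1+0.097)^5 = 10188.13709
Total PV = 19825.89890 + 10188.13709 = 30014.03599

$30014.04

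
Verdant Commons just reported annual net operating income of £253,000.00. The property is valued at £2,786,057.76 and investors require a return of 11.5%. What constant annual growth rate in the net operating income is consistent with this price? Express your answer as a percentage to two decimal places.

2.22%

P = D₀(1+g)/(r−g) ⇒ P(r−g) = D₀(1+g) ⇒ g(P+D₀) = P·r − D₀
g = (P·r − D₀)/(P + D₀) = (£2,786,057.76×0.115 − £253,000.00) / (£2,786,057.76 + £253,000.00) = 0.022177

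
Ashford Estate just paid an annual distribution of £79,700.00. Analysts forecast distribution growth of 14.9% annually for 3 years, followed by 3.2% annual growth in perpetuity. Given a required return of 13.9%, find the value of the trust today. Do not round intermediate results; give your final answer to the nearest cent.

£1032443.24

D_1 = 91575.30000
D_2 = 105220.01970
D_3 = 120897.80264
Terminal value at year 3: TV = D_3×(1+g_2)/(r−g_2) = 124766.53232/0.107 = 1166042.35813
P_0 = D_1/(1+r)^1 + D_2/(1+r)^2 + D_3/(1+r)^3 + TV/(1+r)^3
    = 80399.73661 + 81105.61665 + 81817.69406 + 789120.18942 = 1032443.23675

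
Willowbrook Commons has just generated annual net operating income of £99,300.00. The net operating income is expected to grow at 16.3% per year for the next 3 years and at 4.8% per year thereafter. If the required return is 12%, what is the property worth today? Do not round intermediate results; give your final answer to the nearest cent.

D_1 = 115485.90000
D_2 = 134310.10170
D_3 = 156202.64828
Terminal value at year 3: TV = D_3×(1+g_2)/(r−g_2) = 163700.37539/0.072 = 2273616.32492
P_0 = D_1/(1+r)^1 + D_2/(1+r)^2 + D_3/(1+r)^3 + TV/(1+r)^3
    = 103112.41071 + 107071.19077 + 111181.95970 + 1618315.19119 = 1939680.75237

£1939680.75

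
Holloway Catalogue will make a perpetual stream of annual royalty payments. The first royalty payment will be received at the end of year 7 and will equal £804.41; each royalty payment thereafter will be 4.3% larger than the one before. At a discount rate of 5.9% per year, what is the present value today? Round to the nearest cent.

Value at end of year 6: C₁ / (r − g) = £804.41 / (0.059 − 0.043) = £50,275.6250
Discount to today: PV = £50,275.6250 / (1 + 0.059)^6 = £50,275.6250 / 1.410509 = £35,643.61

£35643.61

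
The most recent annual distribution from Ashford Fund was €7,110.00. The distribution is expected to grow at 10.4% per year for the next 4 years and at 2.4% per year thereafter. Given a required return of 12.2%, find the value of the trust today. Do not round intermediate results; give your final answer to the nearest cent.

€96955.84

D_1 = 7849.44000
D_2 = 8665.78176
D_3 = 9567.02306
D_4 = 10561.99346
Terminal value at year 4: TV = D_4×(1+g_2)/(r−g_2) = 10815.48130/0.098 = 110362.05413
P_0 = D_1/(1+r)^1 + D_2/(1+r)^2 + D_3/(1+r)^3 + D_4/(1+r)^4 + TV/(1+r)^4
    = 6995.93583 + 6883.70156 + 6773.26785 + 6664.60580 + 69638.32997 = 96955.84101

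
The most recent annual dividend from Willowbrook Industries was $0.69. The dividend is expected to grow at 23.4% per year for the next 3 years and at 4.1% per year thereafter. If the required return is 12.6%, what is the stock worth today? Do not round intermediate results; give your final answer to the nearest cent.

$13.62

D_1 = 0.85146
D_2 = 1.05070
D_3 = 1.29657
Terminal value at year 3: TV = D_3×(1+g_2)/(r−g_2) = 1.34973/0.085 = 15.87912
P_0 = D_1/(1+r)^1 + D_2/(1+r)^2 + D_3/(1+r)^3 + TV/(1+r)^3
    = 0.75618 + 0.82871 + 0.90820 + 11.12273 = 13.61581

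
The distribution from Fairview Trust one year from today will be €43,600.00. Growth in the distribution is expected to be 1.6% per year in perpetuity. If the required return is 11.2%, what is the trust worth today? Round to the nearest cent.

€454166.67

Growing perpetuity: P = D₁ / (r − g) = €43,600.0000 / (0.112 − 0.016) = €454,166.67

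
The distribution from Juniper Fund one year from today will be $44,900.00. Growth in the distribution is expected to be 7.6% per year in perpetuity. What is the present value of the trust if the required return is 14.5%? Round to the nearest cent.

Growing perpetuity: P = D₁ / (r − g) = $44,900.0000 / (0.145 − 0.076) = $650,724.64

$650724.64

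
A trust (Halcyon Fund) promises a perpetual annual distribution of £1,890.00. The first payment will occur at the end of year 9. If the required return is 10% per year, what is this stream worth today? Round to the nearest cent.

Value at end of year 8: C / r = £1,890.00 / 0.1 = £18,900.0000
Discount to today: PV = £18,900.0000 / (1 + 0.1)^8 = £18,900.0000 / 2.143589 = £8,816.99

£8816.99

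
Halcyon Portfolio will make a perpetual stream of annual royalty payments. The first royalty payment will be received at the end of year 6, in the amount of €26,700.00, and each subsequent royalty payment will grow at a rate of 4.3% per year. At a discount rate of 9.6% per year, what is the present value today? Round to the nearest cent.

€318553.68

Value at end of year 5: C₁ / (r − g) = €26,700.00 / (0.096 − 0.043) = €503,773.5849
Discount to today: PV = €503,773.5849 / (1 + 0.096)^5 = €503,773.5849 / 1.581440 = €318,553.68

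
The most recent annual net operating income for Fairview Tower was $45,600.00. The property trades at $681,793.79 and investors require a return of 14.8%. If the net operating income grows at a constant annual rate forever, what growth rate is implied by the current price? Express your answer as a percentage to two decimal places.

P = D₀(1+g)/(r−g) ⇒ P(r−g) = D₀(1+g) ⇒ g(P+D₀) = P·r − D₀
g = (P·r − D₀)/(P + D₀) = ($681,793.79×0.148 − $45,600.00) / ($681,793.79 + $45,600.00) = 0.076032

7.60%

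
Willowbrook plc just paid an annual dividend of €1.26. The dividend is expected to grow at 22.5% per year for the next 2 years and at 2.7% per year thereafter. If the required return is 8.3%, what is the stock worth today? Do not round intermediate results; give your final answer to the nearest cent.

D_1 = 1.54350
D_2 = 1.89079
Terminal value at year 2: TV = D_2×(1+g_2)/(r−g_2) = 1.94184/0.056 = 34.67569
P_0 = D_1/(1+r)^1 + D_2/(1+r)^2 + TV/(1+r)^2
    = 1.42521 + 1.61208 + 29.56434 = 32.60163

€32.60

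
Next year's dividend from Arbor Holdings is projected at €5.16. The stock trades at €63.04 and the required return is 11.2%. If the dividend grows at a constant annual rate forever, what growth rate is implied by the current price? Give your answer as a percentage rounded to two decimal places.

P = D₁/(r−g) ⇒ g = r − D₁/P = 0.112 − €5.16/€63.04 = 0.030147

3.01%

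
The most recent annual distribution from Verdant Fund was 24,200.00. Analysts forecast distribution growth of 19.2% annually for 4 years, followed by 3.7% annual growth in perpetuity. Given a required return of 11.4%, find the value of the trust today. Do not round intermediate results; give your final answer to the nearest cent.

D_1 = 28846.40000
D_2 = 34384.90880
D_3 = 40986.81129
D_4 = 48856.27906
Terminal value at year 4: TV = D_4×(1+g_2)/(r−g_2) = 50663.96138/0.077 = 657973.52445
P_0 = D_1/(1+r)^1 + D_2/(1+r)^2 + D_3/(1+r)^3 + D_4/(1+r)^4 + TV/(1+r)^4
    = 25894.43447 + 27707.50977 + 29647.53290 + 31723.39248 + 427235.81814 = 542208.68776

542208.69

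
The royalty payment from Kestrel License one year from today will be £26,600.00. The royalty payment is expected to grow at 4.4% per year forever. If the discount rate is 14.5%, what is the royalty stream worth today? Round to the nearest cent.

£263366.34

Growing perpetuity: P = D₁ / (r − g) = £26,600.0000 / (0.145 − 0.044) = £263,366.34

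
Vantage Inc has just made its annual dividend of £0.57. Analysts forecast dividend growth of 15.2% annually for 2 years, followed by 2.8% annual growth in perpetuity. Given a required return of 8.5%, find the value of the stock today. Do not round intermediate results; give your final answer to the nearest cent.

£12.84

D_1 = 0.65664
D_2 = 0.75645
Terminal value at year 2: TV = D_2×(1+g_2)/(r−g_2) = 0.77763/0.057 = 13.64263
P_0 = D_1/(1+r)^1 + D_2/(1+r)^2 + TV/(1+r)^2
    = 0.60520 + 0.64257 + 11.58880 = 12.83657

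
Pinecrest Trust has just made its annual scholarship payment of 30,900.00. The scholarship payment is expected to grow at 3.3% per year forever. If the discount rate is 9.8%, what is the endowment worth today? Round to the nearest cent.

491072.31

D₁ = D₀ × (1 + g) = 30,900.00 × 1.033 = 31,919.7000
Growing perpetuity: P = D₁ / (r − g) = 31,919.7000 / (0.098 − 0.033) = 491,072.31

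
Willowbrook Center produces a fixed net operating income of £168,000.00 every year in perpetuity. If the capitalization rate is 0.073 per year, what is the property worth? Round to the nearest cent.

£2301369.86

Level perpetuity: PV = C / r = £168,000.00 / 0.073 = £2,301,369.86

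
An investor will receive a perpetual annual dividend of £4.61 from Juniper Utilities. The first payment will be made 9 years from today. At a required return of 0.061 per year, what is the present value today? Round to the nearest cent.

£47.06

Value at end of year 8: C / r = £4.61 / 0.061 = £75.5738
Discount to today: PV = £75.5738 / (1 + 0.061)^8 = £75.5738 / 1.605917 = £47.06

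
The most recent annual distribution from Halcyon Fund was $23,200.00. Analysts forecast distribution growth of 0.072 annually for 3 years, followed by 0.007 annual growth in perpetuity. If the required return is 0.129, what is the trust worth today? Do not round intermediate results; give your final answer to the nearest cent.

D_1 = 24870.40000
D_2 = 26661.06880
D_3 = 28580.66575
Terminal value at year 3: TV = D_3×(1+g_2)/(r−g_2) = 28780.73041/0.122 = 235907.62634
P_0 = D_1/(1+r)^1 + D_2/(1+r)^2 + D_3/(1+r)^3 + TV/(1+r)^3
    = 22028.69796 + 20916.53164 + 19860.51542 + 163930.64780 = 226736.39282

$226736.39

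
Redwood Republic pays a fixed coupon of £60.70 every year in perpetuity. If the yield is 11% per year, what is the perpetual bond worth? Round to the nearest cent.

Level perpetuity: PV = C / r = £60.70 / 0.11 = £551.82

£551.82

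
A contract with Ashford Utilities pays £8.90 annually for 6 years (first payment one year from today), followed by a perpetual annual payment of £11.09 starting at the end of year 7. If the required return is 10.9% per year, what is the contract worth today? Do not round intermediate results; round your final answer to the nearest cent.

PV of 6-year annuity: £8.90 × [1 − (1+0.109)^−6] / 0.109 = 37.76050
Perpetuity value at year 6: £11.09 / 0.109 = 101.74312
PV of perpetuity: 101.74312 / (1+0.109)^6 = 54.69099
Total PV = 37.76050 + 54.69099 = 92.45149

£92.45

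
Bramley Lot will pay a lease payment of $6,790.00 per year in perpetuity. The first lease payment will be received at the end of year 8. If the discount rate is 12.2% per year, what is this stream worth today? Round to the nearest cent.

$24863.37

Value at end of year 7: C / r = $6,790.00 / 0.122 = $55,655.7377
Discount to today: PV = $55,655.7377 / (1 + 0.122)^7 = $55,655.7377 / 2.238463 = $24,863.37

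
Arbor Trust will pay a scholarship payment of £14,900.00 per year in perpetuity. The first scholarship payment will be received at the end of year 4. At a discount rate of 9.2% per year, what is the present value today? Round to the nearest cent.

Value at end of year 3: C / r = £14,900.00 / 0.092 = £161,956.5217
Discount to today: PV = £161,956.5217 / (1 + 0.092)^3 = £161,956.5217 / 1.302171 = £124,374.26

£124374.26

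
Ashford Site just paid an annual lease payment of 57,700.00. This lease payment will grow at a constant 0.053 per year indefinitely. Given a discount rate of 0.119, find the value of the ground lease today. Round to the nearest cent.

920577.27

D₁ = D₀ × (1 + g) = 57,700.00 × 1.053 = 60,758.1000
Growing perpetuity: P = D₁ / (r − g) = 60,758.1000 / (0.119 − 0.053) = 920,577.27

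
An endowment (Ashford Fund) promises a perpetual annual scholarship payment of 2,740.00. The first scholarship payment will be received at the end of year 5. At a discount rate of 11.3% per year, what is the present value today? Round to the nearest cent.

Value at end of year 4: C / r = 2,740.00 / 0.113 = 24,247.7876
Discount to today: PV = 24,247.7876 / (1 + 0.113)^4 = 24,247.7876 / 1.534549 = 15,801.25

15801.25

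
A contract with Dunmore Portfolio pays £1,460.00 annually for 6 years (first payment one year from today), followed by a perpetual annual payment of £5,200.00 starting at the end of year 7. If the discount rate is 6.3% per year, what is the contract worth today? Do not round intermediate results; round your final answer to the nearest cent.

PV of 6-year annuity: £1,460.00 × [1 − (1+0.063)^−6] / 0.063 = 7112.11876
Perpetuity value at year 6: £5,200.00 / 0.063 = 82539.68254
PV of perpetuity: 82539.68254 / (1+0.063)^6 = 57208.84859
Total PV = 7112.11876 + 57208.84859 = 64320.96735

£64320.97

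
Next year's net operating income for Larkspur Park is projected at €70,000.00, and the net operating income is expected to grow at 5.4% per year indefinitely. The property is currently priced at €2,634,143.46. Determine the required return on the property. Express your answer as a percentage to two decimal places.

P = D₁/(r − g) ⇒ r = D₁/P + g = €70,000.0000/€2,634,143.46 + 0.054 = 0.026574 + 0.054 = 0.080574

8.06%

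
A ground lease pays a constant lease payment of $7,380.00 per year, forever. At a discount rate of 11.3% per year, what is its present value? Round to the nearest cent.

$65309.73

Level perpetuity: PV = C / r = $7,380.00 / 0.113 = $65,309.73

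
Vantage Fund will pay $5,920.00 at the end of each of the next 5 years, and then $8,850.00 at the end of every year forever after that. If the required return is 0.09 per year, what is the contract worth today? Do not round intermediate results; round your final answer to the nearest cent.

$86936.66

PV of 5-year annuity: $5,920.00 × [1 − (1+0.09)^−5] / 0.09 = 23026.73548
Perpetuity value at year 5: $8,850.00 / 0.09 = 98333.33333
PV of perpetuity: 98333.33333 / (1+0.09)^5 = 63909.91965
Total PV = 23026.73548 + 63909.91965 = 86936.65513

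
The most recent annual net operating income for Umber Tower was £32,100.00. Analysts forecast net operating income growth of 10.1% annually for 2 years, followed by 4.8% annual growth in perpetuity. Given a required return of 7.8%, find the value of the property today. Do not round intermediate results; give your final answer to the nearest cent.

£1235989.95

D_1 = 35342.10000
D_2 = 38911.65210
Terminal value at year 2: TV = D_2×(1+g_2)/(r−g_2) = 40779.41140/0.03 = 1359313.71336
P_0 = D_1/(1+r)^1 + D_2/(1+r)^2 + TV/(1+r)^2
    = 32784.87941 + 33484.37127 + 1169720.70294 = 1235989.95362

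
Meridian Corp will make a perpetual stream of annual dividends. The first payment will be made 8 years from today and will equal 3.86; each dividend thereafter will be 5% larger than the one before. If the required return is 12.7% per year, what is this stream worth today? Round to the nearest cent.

21.71

Value at end of year 7: C₁ / (r − g) = 3.86 / (0.127 − 0.05) = 50.1299
Discount to today: PV = 50.1299 / (1 + 0.127)^7 = 50.1299 / 2.309231 = 21.71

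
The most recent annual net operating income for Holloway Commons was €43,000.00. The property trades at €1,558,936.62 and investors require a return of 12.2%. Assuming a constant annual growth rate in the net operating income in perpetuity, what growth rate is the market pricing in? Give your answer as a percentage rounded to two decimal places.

9.19%

P = D₀(1+g)/(r−g) ⇒ P(r−g) = D₀(1+g) ⇒ g(P+D₀) = P·r − D₀
g = (P·r − D₀)/(P + D₀) = (€1,558,936.62×0.122 − €43,000.00) / (€1,558,936.62 + €43,000.00) = 0.091883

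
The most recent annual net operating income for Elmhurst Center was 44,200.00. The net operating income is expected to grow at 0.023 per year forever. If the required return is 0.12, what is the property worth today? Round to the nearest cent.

D₁ = D₀ × (1 + g) = 44,200.00 × 1.023 = 45,216.6000
Growing perpetuity: P = D₁ / (r − g) = 45,216.6000 / (0.12 − 0.023) = 466,150.52

466150.52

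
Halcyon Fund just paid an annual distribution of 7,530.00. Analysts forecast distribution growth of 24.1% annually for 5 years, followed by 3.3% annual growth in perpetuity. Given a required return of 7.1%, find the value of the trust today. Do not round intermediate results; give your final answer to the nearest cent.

D_1 = 9344.73000
D_2 = 11596.80993
D_3 = 14391.64112
D_4 = 17860.02663
D_5 = 22164.29305
Terminal value at year 5: TV = D_5×(1+g_2)/(r−g_2) = 22895.71472/0.038 = 602518.80851
P_0 = D_1/(1+r)^1 + D_2/(1+r)^2 + D_3/(1+r)^3 + D_4/(1+r)^4 + D_5/(1+r)^5 + TV/(1+r)^5
    = 8725.23810 + 10110.19652 + 11714.98962 + 13574.51178 + 15729.19619 + 427585.78076 = 487439.91298

487439.91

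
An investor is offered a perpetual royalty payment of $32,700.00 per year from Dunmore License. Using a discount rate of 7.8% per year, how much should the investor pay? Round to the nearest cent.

Level perpetuity: PV = C / r = $32,700.00 / 0.078 = $419,230.77

$419230.77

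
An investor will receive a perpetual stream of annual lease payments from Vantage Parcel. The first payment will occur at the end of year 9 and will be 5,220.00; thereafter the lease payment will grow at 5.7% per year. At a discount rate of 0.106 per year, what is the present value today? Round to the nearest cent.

47580.98

Value at end of year 8: C₁ / (r − g) = 5,220.00 / (0.106 − 0.057) = 106,530.6122
Discount to today: PV = 106,530.6122 / (1 + 0.106)^8 = 106,530.6122 / 2.238933 = 47,580.98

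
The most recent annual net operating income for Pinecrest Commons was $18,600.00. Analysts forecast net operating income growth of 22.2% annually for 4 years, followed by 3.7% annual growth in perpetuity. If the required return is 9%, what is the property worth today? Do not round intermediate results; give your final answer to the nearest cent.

$674724.83

D_1 = 22729.20000
D_2 = 27775.08240
D_3 = 33941.15069
D_4 = 41476.08615
Terminal value at year 4: TV = D_4×(1+g_2)/(r−g_2) = 43010.70133/0.053 = 811522.66668
P_0 = D_1/(1+r)^1 + D_2/(1+r)^2 + D_3/(1+r)^3 + D_4/(1+r)^4 + TV/(1+r)^4
    = 20852.47706 + 23377.73117 + 26208.79586 + 29382.70508 + 574903.11643 = 674724.82560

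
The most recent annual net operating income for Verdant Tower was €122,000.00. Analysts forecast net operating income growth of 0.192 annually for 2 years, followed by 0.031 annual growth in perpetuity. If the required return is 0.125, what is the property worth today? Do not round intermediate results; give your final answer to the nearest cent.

D_1 = 145424.00000
D_2 = 173345.40800
Terminal value at year 2: TV = D_2×(1+g_2)/(r−g_2) = 178719.11565/0.094 = 1901267.18774
P_0 = D_1/(1+r)^1 + D_2/(1+r)^2 + TV/(1+r)^2
    = 129265.77778 + 136964.27299 + 1502235.80266 = 1768465.85343

€1768465.85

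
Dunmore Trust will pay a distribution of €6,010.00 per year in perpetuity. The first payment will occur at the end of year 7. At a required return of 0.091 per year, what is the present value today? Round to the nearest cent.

Value at end of year 6: C / r = €6,010.00 / 0.091 = €66,043.9560
Discount to today: PV = €66,043.9560 / (1 + 0.091)^6 = €66,043.9560 / 1.686353 = €39,163.78

€39163.78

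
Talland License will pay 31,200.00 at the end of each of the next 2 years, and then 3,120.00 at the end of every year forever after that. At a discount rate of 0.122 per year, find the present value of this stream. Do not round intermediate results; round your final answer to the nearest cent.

PV of 2-year annuity: 31,200.00 × [1 − (1+0.122)^−2] / 0.122 = 52591.34281
Perpetuity value at year 2: 3,120.00 / 0.122 = 25573.77049
PV of perpetuity: 25573.77049 / (1+0.122)^2 = 20314.63621
Total PV = 52591.34281 + 20314.63621 = 72905.97902

72905.98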